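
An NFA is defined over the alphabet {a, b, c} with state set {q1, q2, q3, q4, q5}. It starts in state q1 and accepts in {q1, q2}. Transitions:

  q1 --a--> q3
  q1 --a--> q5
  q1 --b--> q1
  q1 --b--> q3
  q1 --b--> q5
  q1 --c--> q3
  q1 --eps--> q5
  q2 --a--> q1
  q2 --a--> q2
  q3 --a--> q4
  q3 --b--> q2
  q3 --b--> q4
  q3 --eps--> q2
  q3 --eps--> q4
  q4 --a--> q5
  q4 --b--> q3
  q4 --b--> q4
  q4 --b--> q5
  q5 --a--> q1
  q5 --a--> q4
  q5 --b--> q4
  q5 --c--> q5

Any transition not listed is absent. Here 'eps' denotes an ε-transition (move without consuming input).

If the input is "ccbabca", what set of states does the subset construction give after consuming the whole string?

∅

Start: ε-closure({q1}) = {q1, q5}.
Read 'c': q1→{q3}, q5→{q5}; union {q3, q5}; ε-closure = {q2, q3, q4, q5}.
Read 'c': q2→∅, q3→∅, q4→∅, q5→{q5}; now {q5}.
Read 'b': q5→{q4}; now {q4}.
Read 'a': q4→{q5}; now {q5}.
Read 'b': q5→{q4}; now {q4}.
Read 'c': q4→∅; now ∅.
The set is empty and remains empty for the remaining 1 symbol.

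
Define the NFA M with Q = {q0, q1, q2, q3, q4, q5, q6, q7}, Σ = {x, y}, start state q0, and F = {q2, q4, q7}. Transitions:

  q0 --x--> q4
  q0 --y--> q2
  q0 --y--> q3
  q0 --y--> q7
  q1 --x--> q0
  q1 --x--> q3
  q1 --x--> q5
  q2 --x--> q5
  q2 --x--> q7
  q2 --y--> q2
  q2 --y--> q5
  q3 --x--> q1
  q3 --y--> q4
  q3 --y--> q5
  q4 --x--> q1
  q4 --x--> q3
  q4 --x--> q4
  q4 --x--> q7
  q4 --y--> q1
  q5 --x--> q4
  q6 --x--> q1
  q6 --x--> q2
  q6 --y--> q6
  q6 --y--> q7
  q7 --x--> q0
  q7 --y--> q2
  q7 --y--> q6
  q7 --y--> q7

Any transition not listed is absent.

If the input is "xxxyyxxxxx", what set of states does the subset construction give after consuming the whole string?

{q0, q1, q3, q4, q5, q7}

Start in {q0}.
Read 'x': {q0} → {q4}.
Read 'x': {q4} → {q1, q3, q4, q7}.
Read 'x': {q1, q3, q4, q7} → {q0, q1, q3, q4, q5, q7}.
Read 'y': {q0, q1, q3, q4, q5, q7} → {q1, q2, q3, q4, q5, q6, q7}.
Read 'y': {q1, q2, q3, q4, q5, q6, q7} → {q1, q2, q4, q5, q6, q7}.
Read 'x': {q1, q2, q4, q5, q6, q7} → {q0, q1, q2, q3, q4, q5, q7}.
Read 'x': {q0, q1, q2, q3, q4, q5, q7} → {q0, q1, q3, q4, q5, q7}.
Read 'x': {q0, q1, q3, q4, q5, q7} → {q0, q1, q3, q4, q5, q7}.
Read 'x': {q0, q1, q3, q4, q5, q7} → {q0, q1, q3, q4, q5, q7}.
Read 'x': {q0, q1, q3, q4, q5, q7} → {q0, q1, q3, q4, q5, q7}.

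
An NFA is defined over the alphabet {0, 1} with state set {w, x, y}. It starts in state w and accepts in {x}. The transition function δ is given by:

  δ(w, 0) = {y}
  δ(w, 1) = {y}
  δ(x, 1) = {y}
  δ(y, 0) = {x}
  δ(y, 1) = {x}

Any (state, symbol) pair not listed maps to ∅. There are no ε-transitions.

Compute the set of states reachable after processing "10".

{x}

Start in {w}.
Read '1': {w} → {y}.
Read '0': {y} → {x}.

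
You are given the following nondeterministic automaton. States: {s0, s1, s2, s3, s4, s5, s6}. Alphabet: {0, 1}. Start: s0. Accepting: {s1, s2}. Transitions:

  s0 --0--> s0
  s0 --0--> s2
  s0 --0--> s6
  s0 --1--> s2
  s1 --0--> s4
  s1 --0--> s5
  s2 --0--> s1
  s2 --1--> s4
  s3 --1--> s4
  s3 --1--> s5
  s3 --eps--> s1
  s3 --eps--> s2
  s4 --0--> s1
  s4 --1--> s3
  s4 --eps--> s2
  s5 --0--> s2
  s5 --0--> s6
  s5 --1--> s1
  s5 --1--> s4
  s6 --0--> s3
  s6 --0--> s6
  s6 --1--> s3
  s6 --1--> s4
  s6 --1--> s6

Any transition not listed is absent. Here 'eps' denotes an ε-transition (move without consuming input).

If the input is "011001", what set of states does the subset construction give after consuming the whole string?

{s1, s2, s3, s4, s5, s6}

Start in {s0}.
Read '0': s0→{s0, s2, s6}; now {s0, s2, s6}.
Read '1': s0→{s2}, s2→{s4}, s6→{s3, s4, s6}; union {s2, s3, s4, s6}; ε-closure = {s1, s2, s3, s4, s6}.
Read '1': s1→∅, s2→{s4}, s3→{s4, s5}, s4→{s3}, s6→{s3, s4, s6}; union {s3, s4, s5, s6}; ε-closure = {s1, s2, s3, s4, s5, s6}.
Read '0': s1→{s4, s5}, s2→{s1}, s3→∅, s4→{s1}, s5→{s2, s6}, s6→{s3, s6}; now {s1, s2, s3, s4, s5, s6}.
Read '0': s1→{s4, s5}, s2→{s1}, s3→∅, s4→{s1}, s5→{s2, s6}, s6→{s3, s6}; now {s1, s2, s3, s4, s5, s6}.
Read '1': s1→∅, s2→{s4}, s3→{s4, s5}, s4→{s3}, s5→{s1, s4}, s6→{s3, s4, s6}; union {s1, s3, s4, s5, s6}; ε-closure = {s1, s2, s3, s4, s5, s6}.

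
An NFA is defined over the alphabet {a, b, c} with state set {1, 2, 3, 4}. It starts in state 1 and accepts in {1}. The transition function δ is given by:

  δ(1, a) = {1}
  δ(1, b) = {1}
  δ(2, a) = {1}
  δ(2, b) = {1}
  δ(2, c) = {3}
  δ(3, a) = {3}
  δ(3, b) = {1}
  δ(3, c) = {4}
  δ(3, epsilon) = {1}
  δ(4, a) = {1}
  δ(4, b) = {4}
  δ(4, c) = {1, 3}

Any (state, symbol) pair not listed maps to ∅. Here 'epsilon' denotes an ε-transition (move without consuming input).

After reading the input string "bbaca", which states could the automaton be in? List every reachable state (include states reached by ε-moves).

Start in {1}.
Read 'b': {1} → {1}.
Read 'b': {1} → {1}.
Read 'a': {1} → {1}.
Read 'c': {1} → ∅.
The set is empty and remains empty for the remaining 1 symbol.

∅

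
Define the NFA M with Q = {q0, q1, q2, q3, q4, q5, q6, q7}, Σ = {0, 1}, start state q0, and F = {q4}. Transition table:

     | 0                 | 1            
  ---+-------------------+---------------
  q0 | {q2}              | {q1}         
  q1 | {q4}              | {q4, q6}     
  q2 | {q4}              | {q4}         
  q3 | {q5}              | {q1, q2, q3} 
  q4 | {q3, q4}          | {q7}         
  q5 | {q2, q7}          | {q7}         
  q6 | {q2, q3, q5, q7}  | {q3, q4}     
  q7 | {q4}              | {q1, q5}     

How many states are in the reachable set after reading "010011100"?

Start in {q0}.
Read '0': {q0} → {q2}.
Read '1': {q2} → {q4}.
Read '0': {q4} → {q3, q4}.
Read '0': {q3, q4} → {q3, q4, q5}.
Read '1': {q3, q4, q5} → {q1, q2, q3, q7}.
Read '1': {q1, q2, q3, q7} → {q1, q2, q3, q4, q5, q6}.
Read '1': {q1, q2, q3, q4, q5, q6} → {q1, q2, q3, q4, q6, q7}.
Read '0': {q1, q2, q3, q4, q6, q7} → {q2, q3, q4, q5, q7}.
Read '0': {q2, q3, q4, q5, q7} → {q2, q3, q4, q5, q7}.
That set has 5 states.

5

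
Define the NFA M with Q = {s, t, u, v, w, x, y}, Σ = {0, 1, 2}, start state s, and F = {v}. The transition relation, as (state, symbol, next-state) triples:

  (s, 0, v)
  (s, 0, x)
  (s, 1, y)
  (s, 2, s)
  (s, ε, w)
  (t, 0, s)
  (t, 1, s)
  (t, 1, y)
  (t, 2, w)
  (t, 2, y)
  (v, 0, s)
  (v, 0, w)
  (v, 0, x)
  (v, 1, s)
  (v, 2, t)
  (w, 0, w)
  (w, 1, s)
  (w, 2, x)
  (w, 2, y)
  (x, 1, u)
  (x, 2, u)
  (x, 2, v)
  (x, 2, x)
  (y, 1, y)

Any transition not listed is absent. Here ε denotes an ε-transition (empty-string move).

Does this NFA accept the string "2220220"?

Start: ε-closure({s}) = {s, w}.
Read '2': {s, w} → {s, w, x, y}.
Read '2': {s, w, x, y} → {s, u, v, w, x, y}.
Read '2': {s, u, v, w, x, y} → {s, t, u, v, w, x, y}.
Read '0': {s, t, u, v, w, x, y} → {s, v, w, x}.
Read '2': {s, v, w, x} → {s, t, u, v, w, x, y}.
Read '2': {s, t, u, v, w, x, y} → {s, t, u, v, w, x, y}.
Read '0': {s, t, u, v, w, x, y} → {s, v, w, x}.
The final set {s, v, w, x} contains the accepting state v.

Yes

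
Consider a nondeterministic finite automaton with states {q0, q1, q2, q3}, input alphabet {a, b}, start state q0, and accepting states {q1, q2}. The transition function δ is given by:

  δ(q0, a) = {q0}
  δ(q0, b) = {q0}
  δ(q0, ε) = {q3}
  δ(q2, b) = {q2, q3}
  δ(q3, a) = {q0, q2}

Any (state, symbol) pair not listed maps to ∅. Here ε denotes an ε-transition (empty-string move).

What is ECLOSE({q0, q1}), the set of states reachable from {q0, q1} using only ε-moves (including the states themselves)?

Begin with {q0, q1}.
ε-move q0 → q3; add q3.

{q0, q1, q3}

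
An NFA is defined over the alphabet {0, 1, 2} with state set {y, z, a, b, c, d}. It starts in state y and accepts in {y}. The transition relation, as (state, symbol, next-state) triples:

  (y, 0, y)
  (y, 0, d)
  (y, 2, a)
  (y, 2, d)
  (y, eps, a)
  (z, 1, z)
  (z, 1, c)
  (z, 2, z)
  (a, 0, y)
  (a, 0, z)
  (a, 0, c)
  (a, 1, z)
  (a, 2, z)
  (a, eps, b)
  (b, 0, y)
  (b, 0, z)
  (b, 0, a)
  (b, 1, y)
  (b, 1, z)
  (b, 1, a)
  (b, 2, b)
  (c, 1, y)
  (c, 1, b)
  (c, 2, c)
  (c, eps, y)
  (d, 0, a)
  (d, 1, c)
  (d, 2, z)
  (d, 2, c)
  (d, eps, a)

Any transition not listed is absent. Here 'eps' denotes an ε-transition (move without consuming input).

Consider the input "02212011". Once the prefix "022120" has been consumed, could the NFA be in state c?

Yes

Start: ε-closure({y}) = {y, a, b}.
Read '0': {y, a, b} → {y, z, a, b, c, d}.
Read '2': {y, z, a, b, c, d} → {y, z, a, b, c, d}.
Read '2': {y, z, a, b, c, d} → {y, z, a, b, c, d}.
Read '1': {y, z, a, b, c, d} → {y, z, a, b, c}.
Read '2': {y, z, a, b, c} → {y, z, a, b, c, d}.
Read '0': {y, z, a, b, c, d} → {y, z, a, b, c, d}.
State c is in {y, z, a, b, c, d}.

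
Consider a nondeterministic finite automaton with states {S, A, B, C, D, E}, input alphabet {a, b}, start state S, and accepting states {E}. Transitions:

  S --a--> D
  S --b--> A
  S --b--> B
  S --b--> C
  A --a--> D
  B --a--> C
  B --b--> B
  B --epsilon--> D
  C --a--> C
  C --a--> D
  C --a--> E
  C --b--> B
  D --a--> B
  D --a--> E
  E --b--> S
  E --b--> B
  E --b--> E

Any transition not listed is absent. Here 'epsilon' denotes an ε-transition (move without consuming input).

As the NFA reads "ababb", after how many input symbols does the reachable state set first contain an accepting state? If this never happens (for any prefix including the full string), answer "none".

none

Start in {S}.
Read 'a': {S} → {D}.
Read 'b': {D} → ∅.
The set is empty and remains empty for the remaining 3 symbols.
No reachable set along the way intersects F.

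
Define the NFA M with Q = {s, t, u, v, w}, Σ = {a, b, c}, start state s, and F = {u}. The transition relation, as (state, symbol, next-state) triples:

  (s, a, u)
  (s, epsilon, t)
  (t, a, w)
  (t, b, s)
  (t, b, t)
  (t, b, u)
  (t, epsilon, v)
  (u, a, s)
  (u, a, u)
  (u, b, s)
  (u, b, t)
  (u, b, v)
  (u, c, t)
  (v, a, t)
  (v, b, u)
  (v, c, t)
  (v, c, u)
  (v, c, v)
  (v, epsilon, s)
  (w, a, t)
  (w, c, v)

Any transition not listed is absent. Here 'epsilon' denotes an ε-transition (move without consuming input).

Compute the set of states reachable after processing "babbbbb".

{s, t, u, v}

Start: ε-closure({s}) = {s, t, v}.
Read 'b': s→∅, t→{s, t, u}, v→{u}; union {s, t, u}; ε-closure = {s, t, u, v}.
Read 'a': s→{u}, t→{w}, u→{s, u}, v→{t}; union {s, t, u, w}; ε-closure = {s, t, u, v, w}.
Read 'b': s→∅, t→{s, t, u}, u→{s, t, v}, v→{u}, w→∅; now {s, t, u, v}.
Read 'b': s→∅, t→{s, t, u}, u→{s, t, v}, v→{u}; now {s, t, u, v}.
Read 'b': s→∅, t→{s, t, u}, u→{s, t, v}, v→{u}; now {s, t, u, v}.
Read 'b': s→∅, t→{s, t, u}, u→{s, t, v}, v→{u}; now {s, t, u, v}.
Read 'b': s→∅, t→{s, t, u}, u→{s, t, v}, v→{u}; now {s, t, u, v}.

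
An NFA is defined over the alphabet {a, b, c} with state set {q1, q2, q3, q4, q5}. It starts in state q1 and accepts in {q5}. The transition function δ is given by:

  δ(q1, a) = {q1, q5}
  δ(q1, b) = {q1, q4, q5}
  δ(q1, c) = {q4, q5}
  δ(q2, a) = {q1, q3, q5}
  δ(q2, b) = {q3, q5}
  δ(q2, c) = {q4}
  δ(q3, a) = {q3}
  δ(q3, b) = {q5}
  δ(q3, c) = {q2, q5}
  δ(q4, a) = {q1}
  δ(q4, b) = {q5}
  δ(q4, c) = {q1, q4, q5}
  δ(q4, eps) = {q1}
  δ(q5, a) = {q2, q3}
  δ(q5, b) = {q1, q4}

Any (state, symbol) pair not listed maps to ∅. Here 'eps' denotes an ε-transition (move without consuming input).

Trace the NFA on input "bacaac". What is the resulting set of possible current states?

{q1, q2, q4, q5}

Start in {q1}.
Read 'b': {q1} → {q1, q4, q5}.
Read 'a': {q1, q4, q5} → {q1, q2, q3, q5}.
Read 'c': {q1, q2, q3, q5} → {q1, q2, q4, q5}.
Read 'a': {q1, q2, q4, q5} → {q1, q2, q3, q5}.
Read 'a': {q1, q2, q3, q5} → {q1, q2, q3, q5}.
Read 'c': {q1, q2, q3, q5} → {q1, q2, q4, q5}.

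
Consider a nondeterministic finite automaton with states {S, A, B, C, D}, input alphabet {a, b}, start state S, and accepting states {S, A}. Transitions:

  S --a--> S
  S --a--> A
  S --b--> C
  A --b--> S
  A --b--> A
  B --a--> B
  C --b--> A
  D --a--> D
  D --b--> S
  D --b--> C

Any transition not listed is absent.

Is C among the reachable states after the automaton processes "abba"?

Start in {S}.
Read 'a': S→{S, A}; now {S, A}.
Read 'b': S→{C}, A→{S, A}; now {S, A, C}.
Read 'b': S→{C}, A→{S, A}, C→{A}; now {S, A, C}.
Read 'a': S→{S, A}, A→∅, C→∅; now {S, A}.
State C is not in {S, A}.

No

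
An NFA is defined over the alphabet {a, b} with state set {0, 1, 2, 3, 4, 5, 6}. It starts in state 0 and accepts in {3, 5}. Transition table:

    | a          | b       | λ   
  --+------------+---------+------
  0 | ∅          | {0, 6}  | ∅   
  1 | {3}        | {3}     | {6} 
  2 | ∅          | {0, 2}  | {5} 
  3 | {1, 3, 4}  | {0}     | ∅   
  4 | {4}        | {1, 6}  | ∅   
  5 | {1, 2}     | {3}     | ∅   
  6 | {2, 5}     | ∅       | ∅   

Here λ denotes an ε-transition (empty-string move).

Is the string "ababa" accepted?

Start in {0}.
Read 'a': 0→∅; now ∅.
The set is empty and remains empty for the remaining 4 symbols.
The final set ∅ contains no accepting state.

No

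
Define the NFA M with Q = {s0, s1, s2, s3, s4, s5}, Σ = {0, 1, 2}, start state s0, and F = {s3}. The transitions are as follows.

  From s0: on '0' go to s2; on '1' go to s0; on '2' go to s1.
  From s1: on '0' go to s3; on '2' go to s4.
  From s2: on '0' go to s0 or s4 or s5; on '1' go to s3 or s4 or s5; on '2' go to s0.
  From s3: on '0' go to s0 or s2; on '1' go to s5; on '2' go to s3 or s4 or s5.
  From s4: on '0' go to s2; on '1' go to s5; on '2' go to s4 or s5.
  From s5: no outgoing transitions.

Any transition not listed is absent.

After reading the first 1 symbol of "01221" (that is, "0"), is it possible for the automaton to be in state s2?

Yes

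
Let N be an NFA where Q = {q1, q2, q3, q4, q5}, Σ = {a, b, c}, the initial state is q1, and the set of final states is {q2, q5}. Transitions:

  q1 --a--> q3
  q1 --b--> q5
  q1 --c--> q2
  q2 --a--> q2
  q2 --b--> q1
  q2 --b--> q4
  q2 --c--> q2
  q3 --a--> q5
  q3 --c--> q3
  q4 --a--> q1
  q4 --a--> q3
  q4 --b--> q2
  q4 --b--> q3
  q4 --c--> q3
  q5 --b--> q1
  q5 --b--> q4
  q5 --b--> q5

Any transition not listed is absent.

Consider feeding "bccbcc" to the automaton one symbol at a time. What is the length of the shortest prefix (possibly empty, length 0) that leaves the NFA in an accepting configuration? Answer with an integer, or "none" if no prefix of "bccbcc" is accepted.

Start in {q1}.
Read 'b': {q1} → {q5}.
None of the earlier sets intersect F, but {q5} does.

1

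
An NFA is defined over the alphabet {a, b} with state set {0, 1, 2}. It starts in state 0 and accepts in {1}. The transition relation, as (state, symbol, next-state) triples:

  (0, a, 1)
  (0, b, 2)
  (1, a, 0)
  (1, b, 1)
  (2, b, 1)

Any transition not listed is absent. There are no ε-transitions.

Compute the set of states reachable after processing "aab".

{2}

Start in {0}.
Read 'a': 0→{1}; now {1}.
Read 'a': 1→{0}; now {0}.
Read 'b': 0→{2}; now {2}.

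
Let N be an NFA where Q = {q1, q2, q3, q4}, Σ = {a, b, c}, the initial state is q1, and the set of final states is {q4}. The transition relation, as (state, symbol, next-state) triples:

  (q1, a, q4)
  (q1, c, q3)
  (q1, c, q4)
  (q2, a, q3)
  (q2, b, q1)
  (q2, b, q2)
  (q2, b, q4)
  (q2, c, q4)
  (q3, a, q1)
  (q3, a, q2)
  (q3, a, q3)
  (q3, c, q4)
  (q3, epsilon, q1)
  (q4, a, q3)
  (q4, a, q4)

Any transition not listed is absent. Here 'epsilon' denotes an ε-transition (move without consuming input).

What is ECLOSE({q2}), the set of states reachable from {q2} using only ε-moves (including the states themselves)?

{q2}

Begin with {q2}.
No ε-moves leave this set, so the closure equals the set itself.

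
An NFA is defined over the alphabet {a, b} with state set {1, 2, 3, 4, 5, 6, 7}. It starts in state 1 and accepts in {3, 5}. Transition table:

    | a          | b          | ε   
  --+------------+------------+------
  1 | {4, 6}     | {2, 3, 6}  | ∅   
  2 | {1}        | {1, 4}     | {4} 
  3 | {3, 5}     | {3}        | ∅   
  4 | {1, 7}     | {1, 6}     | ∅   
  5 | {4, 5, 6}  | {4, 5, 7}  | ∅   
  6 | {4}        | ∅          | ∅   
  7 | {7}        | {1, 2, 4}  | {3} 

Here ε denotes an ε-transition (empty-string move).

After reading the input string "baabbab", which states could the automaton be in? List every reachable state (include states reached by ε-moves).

{1, 2, 3, 4, 5, 6, 7}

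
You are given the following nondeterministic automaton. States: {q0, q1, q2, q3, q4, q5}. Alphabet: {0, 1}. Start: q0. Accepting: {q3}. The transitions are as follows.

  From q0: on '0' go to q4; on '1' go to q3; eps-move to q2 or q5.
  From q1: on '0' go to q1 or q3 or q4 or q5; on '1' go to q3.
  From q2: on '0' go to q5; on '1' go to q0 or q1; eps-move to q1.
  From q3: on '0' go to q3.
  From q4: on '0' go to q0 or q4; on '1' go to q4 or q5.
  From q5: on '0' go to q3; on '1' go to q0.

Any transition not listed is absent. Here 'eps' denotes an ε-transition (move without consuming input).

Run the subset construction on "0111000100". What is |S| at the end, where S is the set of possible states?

Start: ε-closure({q0}) = {q0, q1, q2, q5}.
Read '0': {q0, q1, q2, q5} → {q1, q3, q4, q5}.
Read '1': {q1, q3, q4, q5} → {q0, q1, q2, q3, q4, q5}.
Read '1': {q0, q1, q2, q3, q4, q5} → {q0, q1, q2, q3, q4, q5}.
Read '1': {q0, q1, q2, q3, q4, q5} → {q0, q1, q2, q3, q4, q5}.
Read '0': {q0, q1, q2, q3, q4, q5} → {q0, q1, q2, q3, q4, q5}.
Read '0': {q0, q1, q2, q3, q4, q5} → {q0, q1, q2, q3, q4, q5}.
Read '0': {q0, q1, q2, q3, q4, q5} → {q0, q1, q2, q3, q4, q5}.
Read '1': {q0, q1, q2, q3, q4, q5} → {q0, q1, q2, q3, q4, q5}.
Read '0': {q0, q1, q2, q3, q4, q5} → {q0, q1, q2, q3, q4, q5}.
Read '0': {q0, q1, q2, q3, q4, q5} → {q0, q1, q2, q3, q4, q5}.
That set has 6 states.

6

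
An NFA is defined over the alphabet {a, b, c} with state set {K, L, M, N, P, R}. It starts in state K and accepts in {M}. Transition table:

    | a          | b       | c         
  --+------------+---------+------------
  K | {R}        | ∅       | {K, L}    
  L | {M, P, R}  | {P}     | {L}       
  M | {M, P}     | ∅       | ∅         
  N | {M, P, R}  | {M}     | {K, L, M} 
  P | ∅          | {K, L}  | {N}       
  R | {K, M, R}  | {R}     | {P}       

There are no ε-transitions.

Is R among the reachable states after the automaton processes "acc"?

Start in {K}.
Read 'a': K→{R}; now {R}.
Read 'c': R→{P}; now {P}.
Read 'c': P→{N}; now {N}.
State R is not in {N}.

No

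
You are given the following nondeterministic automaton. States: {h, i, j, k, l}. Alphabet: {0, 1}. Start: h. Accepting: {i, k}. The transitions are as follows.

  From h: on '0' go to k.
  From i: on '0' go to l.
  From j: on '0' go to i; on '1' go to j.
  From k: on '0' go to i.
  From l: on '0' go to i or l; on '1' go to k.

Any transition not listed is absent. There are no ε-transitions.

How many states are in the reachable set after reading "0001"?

Start in {h}.
Read '0': h→{k}; now {k}.
Read '0': k→{i}; now {i}.
Read '0': i→{l}; now {l}.
Read '1': l→{k}; now {k}.
That set has 1 state.

1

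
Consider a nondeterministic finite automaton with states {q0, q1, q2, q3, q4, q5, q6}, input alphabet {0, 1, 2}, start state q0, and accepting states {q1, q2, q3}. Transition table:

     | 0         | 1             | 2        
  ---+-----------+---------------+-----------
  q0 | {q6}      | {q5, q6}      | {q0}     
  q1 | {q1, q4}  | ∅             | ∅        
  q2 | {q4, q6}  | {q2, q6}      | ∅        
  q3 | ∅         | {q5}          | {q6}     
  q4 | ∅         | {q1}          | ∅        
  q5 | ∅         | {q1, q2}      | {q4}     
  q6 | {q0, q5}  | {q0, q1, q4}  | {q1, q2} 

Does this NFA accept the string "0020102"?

Yes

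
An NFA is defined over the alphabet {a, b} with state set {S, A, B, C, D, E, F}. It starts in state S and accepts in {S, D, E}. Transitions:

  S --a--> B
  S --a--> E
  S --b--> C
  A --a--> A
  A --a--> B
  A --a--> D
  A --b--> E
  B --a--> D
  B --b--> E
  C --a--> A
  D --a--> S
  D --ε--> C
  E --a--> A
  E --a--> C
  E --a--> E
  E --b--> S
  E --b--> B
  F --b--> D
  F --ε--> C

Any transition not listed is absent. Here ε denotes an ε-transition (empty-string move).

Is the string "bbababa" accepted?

Start in {S}.
Read 'b': S→{C}; now {C}.
Read 'b': C→∅; now ∅.
The set is empty and remains empty for the remaining 5 symbols.
The final set ∅ contains no accepting state.

No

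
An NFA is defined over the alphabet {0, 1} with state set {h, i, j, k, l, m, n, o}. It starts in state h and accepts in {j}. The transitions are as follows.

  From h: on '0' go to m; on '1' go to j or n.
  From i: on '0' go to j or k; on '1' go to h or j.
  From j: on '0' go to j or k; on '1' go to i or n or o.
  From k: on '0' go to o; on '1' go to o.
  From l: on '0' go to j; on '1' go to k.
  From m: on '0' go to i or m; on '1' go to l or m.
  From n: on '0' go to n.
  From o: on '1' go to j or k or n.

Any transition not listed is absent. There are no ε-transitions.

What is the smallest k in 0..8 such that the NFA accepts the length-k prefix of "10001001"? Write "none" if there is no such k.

Start in {h}.
Read '1': h→{j, n}; now {j, n}.
None of the earlier sets intersect F, but {j, n} does.

1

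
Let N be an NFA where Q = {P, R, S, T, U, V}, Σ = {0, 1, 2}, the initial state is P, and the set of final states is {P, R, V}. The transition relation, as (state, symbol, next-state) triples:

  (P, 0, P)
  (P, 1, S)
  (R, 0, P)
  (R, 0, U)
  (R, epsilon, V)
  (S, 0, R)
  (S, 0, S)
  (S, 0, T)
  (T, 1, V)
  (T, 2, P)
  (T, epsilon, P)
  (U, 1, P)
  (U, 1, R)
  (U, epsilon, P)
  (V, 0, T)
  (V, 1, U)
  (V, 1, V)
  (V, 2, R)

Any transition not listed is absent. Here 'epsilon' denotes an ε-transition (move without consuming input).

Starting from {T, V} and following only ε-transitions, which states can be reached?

{P, T, V}

Begin with {T, V}.
ε-move T → P; add P.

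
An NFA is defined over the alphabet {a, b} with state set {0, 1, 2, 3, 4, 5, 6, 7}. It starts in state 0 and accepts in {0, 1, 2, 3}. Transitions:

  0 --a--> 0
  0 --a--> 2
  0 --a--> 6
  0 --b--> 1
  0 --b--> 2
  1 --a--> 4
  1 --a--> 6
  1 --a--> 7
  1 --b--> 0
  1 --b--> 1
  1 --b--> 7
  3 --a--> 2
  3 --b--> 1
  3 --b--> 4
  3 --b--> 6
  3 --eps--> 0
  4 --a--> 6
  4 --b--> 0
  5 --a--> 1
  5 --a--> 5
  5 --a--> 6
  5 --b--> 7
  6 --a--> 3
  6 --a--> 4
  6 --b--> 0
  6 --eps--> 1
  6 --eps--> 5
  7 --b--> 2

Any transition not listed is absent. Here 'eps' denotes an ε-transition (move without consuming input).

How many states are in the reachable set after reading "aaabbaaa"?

Start in {0}.
Read 'a': 0→{0, 2, 6}; union {0, 2, 6}; ε-closure = {0, 1, 2, 5, 6}.
Read 'a': 0→{0, 2, 6}, 1→{4, 6, 7}, 2→∅, 5→{1, 5, 6}, 6→{3, 4}; now {0, 1, 2, 3, 4, 5, 6, 7}.
Read 'a': 0→{0, 2, 6}, 1→{4, 6, 7}, 2→∅, 3→{2}, 4→{6}, 5→{1, 5, 6}, 6→{3, 4}, 7→∅; now {0, 1, 2, 3, 4, 5, 6, 7}.
Read 'b': 0→{1, 2}, 1→{0, 1, 7}, 2→∅, 3→{1, 4, 6}, 4→{0}, 5→{7}, 6→{0}, 7→{2}; union {0, 1, 2, 4, 6, 7}; ε-closure = {0, 1, 2, 4, 5, 6, 7}.
Read 'b': 0→{1, 2}, 1→{0, 1, 7}, 2→∅, 4→{0}, 5→{7}, 6→{0}, 7→{2}; now {0, 1, 2, 7}.
Read 'a': 0→{0, 2, 6}, 1→{4, 6, 7}, 2→∅, 7→∅; union {0, 2, 4, 6, 7}; ε-closure = {0, 1, 2, 4, 5, 6, 7}.
Read 'a': 0→{0, 2, 6}, 1→{4, 6, 7}, 2→∅, 4→{6}, 5→{1, 5, 6}, 6→{3, 4}, 7→∅; now {0, 1, 2, 3, 4, 5, 6, 7}.
Read 'a': 0→{0, 2, 6}, 1→{4, 6, 7}, 2→∅, 3→{2}, 4→{6}, 5→{1, 5, 6}, 6→{3, 4}, 7→∅; now {0, 1, 2, 3, 4, 5, 6, 7}.
That set has 8 states.

8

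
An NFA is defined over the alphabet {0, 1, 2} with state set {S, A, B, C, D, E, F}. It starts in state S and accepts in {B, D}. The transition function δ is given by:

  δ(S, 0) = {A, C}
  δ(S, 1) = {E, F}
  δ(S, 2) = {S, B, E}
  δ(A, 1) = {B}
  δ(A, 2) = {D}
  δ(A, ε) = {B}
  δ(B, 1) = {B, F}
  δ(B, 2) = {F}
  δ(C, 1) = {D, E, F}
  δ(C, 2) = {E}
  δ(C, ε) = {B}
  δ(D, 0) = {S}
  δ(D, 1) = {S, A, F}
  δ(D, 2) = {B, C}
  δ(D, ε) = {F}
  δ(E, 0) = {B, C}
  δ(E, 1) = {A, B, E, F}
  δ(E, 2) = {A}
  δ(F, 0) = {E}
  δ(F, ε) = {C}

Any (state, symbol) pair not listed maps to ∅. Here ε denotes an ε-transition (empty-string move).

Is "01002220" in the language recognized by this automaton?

Yes

Start in {S}.
Read '0': S→{A, C}; union {A, C}; ε-closure = {A, B, C}.
Read '1': A→{B}, B→{B, F}, C→{D, E, F}; union {B, D, E, F}; ε-closure = {B, C, D, E, F}.
Read '0': B→∅, C→∅, D→{S}, E→{B, C}, F→{E}; now {S, B, C, E}.
Read '0': S→{A, C}, B→∅, C→∅, E→{B, C}; now {A, B, C}.
Read '2': A→{D}, B→{F}, C→{E}; union {D, E, F}; ε-closure = {B, C, D, E, F}.
Read '2': B→{F}, C→{E}, D→{B, C}, E→{A}, F→∅; now {A, B, C, E, F}.
Read '2': A→{D}, B→{F}, C→{E}, E→{A}, F→∅; union {A, D, E, F}; ε-closure = {A, B, C, D, E, F}.
Read '0': A→∅, B→∅, C→∅, D→{S}, E→{B, C}, F→{E}; now {S, B, C, E}.
The final set {S, B, C, E} contains the accepting state B.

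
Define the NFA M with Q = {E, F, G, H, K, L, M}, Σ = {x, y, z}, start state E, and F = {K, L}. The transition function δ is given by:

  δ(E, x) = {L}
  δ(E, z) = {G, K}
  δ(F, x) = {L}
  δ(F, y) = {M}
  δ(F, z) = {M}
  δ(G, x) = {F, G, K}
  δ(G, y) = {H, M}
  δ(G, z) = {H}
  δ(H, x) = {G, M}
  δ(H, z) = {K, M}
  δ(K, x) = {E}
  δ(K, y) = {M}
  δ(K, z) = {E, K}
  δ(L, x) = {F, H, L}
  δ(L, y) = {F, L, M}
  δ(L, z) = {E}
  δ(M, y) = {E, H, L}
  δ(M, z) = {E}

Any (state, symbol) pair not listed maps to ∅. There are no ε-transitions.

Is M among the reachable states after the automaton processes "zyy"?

No

Start in {E}.
Read 'z': E→{G, K}; now {G, K}.
Read 'y': G→{H, M}, K→{M}; now {H, M}.
Read 'y': H→∅, M→{E, H, L}; now {E, H, L}.
State M is not in {E, H, L}.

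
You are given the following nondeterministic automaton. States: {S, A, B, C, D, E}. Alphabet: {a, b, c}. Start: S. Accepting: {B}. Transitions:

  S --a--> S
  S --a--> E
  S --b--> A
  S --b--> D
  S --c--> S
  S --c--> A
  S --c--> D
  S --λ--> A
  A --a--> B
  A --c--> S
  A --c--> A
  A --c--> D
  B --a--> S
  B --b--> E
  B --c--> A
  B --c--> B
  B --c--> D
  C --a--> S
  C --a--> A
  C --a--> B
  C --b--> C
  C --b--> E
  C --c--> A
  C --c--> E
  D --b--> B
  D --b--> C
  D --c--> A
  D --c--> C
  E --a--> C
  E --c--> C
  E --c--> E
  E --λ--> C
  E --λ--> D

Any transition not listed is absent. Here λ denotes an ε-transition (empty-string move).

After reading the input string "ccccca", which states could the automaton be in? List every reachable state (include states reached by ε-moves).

Start: ε-closure({S}) = {S, A}.
Read 'c': S→{S, A, D}, A→{S, A, D}; now {S, A, D}.
Read 'c': S→{S, A, D}, A→{S, A, D}, D→{A, C}; now {S, A, C, D}.
Read 'c': S→{S, A, D}, A→{S, A, D}, C→{A, E}, D→{A, C}; now {S, A, C, D, E}.
Read 'c': S→{S, A, D}, A→{S, A, D}, C→{A, E}, D→{A, C}, E→{C, E}; now {S, A, C, D, E}.
Read 'c': S→{S, A, D}, A→{S, A, D}, C→{A, E}, D→{A, C}, E→{C, E}; now {S, A, C, D, E}.
Read 'a': S→{S, E}, A→{B}, C→{S, A, B}, D→∅, E→{C}; union {S, A, B, C, E}; ε-closure = {S, A, B, C, D, E}.

{S, A, B, C, D, E}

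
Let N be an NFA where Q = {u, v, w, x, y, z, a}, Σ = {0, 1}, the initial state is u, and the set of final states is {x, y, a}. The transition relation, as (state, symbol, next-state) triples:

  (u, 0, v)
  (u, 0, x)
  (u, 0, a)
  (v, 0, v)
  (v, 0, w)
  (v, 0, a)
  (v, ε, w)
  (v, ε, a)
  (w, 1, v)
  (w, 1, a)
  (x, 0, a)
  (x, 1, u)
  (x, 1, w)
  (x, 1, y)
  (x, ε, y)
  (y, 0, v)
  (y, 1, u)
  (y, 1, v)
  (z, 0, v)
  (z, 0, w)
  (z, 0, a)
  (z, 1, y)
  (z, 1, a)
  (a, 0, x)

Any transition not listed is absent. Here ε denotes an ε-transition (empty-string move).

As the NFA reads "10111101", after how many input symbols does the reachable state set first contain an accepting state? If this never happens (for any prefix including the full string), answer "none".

Start in {u}.
Read '1': u→∅; now ∅.
The set is empty and remains empty for the remaining 7 symbols.
No reachable set along the way intersects F.

none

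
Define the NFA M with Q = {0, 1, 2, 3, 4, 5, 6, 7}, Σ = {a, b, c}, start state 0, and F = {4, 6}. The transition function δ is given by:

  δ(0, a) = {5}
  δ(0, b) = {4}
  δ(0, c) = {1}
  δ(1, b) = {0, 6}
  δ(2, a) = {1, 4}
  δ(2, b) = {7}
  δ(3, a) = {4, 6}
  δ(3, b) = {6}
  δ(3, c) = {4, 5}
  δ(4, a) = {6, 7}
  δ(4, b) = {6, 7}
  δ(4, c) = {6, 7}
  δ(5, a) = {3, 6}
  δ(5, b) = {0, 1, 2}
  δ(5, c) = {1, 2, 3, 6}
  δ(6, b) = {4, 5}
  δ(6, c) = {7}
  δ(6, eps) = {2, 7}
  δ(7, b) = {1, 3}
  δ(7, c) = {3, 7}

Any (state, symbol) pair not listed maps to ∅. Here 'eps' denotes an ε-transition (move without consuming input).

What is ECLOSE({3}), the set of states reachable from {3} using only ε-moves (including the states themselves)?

Begin with {3}.
No ε-moves leave this set, so the closure equals the set itself.

{3}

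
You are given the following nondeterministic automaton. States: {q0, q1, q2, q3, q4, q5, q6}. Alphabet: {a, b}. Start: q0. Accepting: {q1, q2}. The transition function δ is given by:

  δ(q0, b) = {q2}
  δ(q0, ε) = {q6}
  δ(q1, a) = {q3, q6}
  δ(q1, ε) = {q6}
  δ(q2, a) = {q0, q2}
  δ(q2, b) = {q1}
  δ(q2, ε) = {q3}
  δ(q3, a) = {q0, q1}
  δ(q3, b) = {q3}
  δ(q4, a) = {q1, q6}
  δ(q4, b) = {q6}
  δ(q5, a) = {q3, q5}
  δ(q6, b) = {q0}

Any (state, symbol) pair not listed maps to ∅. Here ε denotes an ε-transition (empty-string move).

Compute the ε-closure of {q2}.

{q2, q3}

Begin with {q2}.
ε-move q2 → q3; add q3.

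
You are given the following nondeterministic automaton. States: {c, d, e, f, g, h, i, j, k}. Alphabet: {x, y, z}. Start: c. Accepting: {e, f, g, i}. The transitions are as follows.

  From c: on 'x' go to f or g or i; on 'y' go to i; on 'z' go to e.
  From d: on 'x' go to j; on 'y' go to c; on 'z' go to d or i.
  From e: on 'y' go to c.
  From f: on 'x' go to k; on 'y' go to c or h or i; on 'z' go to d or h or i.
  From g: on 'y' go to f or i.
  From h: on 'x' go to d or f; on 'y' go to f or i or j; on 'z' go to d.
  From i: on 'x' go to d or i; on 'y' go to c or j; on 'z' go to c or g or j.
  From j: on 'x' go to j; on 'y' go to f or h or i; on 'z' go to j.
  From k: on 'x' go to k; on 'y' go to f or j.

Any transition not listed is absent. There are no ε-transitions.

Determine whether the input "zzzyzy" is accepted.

Start in {c}.
Read 'z': {c} → {e}.
Read 'z': {e} → ∅.
The set is empty and remains empty for the remaining 4 symbols.
The final set ∅ contains no accepting state.

No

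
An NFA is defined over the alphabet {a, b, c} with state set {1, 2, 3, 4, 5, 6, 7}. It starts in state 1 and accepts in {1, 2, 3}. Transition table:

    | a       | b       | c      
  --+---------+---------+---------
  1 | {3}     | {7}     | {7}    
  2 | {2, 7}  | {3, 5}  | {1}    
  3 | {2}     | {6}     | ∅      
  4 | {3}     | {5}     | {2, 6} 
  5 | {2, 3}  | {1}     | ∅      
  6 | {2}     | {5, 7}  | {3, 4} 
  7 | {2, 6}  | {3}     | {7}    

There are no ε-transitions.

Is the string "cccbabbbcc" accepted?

Start in {1}.
Read 'c': 1→{7}; now {7}.
Read 'c': 7→{7}; now {7}.
Read 'c': 7→{7}; now {7}.
Read 'b': 7→{3}; now {3}.
Read 'a': 3→{2}; now {2}.
Read 'b': 2→{3, 5}; now {3, 5}.
Read 'b': 3→{6}, 5→{1}; now {1, 6}.
Read 'b': 1→{7}, 6→{5, 7}; now {5, 7}.
Read 'c': 5→∅, 7→{7}; now {7}.
Read 'c': 7→{7}; now {7}.
The final set {7} contains no accepting state.

No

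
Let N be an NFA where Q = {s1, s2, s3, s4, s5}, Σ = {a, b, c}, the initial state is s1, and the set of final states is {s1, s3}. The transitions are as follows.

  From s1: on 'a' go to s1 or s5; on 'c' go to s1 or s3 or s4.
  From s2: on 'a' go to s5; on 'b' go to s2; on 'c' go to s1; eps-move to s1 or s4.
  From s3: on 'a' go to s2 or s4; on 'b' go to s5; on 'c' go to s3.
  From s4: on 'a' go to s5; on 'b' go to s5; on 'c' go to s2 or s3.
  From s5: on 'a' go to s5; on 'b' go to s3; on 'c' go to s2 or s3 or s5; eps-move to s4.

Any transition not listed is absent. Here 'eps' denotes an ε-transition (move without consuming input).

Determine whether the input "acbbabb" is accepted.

Yes

Start in {s1}.
Read 'a': s1→{s1, s5}; union {s1, s5}; ε-closure = {s1, s4, s5}.
Read 'c': s1→{s1, s3, s4}, s4→{s2, s3}, s5→{s2, s3, s5}; now {s1, s2, s3, s4, s5}.
Read 'b': s1→∅, s2→{s2}, s3→{s5}, s4→{s5}, s5→{s3}; union {s2, s3, s5}; ε-closure = {s1, s2, s3, s4, s5}.
Read 'b': s1→∅, s2→{s2}, s3→{s5}, s4→{s5}, s5→{s3}; union {s2, s3, s5}; ε-closure = {s1, s2, s3, s4, s5}.
Read 'a': s1→{s1, s5}, s2→{s5}, s3→{s2, s4}, s4→{s5}, s5→{s5}; now {s1, s2, s4, s5}.
Read 'b': s1→∅, s2→{s2}, s4→{s5}, s5→{s3}; union {s2, s3, s5}; ε-closure = {s1, s2, s3, s4, s5}.
Read 'b': s1→∅, s2→{s2}, s3→{s5}, s4→{s5}, s5→{s3}; union {s2, s3, s5}; ε-closure = {s1, s2, s3, s4, s5}.
The final set {s1, s2, s3, s4, s5} contains the accepting states s1, s3.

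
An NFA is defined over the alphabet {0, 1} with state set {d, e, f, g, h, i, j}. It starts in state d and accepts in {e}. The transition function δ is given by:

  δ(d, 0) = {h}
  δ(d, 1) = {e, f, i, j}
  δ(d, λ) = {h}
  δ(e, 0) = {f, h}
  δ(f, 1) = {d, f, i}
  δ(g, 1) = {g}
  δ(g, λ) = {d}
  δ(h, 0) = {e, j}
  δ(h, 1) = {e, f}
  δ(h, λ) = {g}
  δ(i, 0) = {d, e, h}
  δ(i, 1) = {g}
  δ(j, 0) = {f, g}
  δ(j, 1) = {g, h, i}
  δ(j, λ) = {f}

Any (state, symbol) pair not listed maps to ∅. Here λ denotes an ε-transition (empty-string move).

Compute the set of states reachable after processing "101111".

Start: ε-closure({d}) = {d, g, h}.
Read '1': {d, g, h} → {d, e, f, g, h, i, j}.
Read '0': {d, e, f, g, h, i, j} → {d, e, f, g, h, j}.
Read '1': {d, e, f, g, h, j} → {d, e, f, g, h, i, j}.
Read '1': {d, e, f, g, h, i, j} → {d, e, f, g, h, i, j}.
Read '1': {d, e, f, g, h, i, j} → {d, e, f, g, h, i, j}.
Read '1': {d, e, f, g, h, i, j} → {d, e, f, g, h, i, j}.

{d, e, f, g, h, i, j}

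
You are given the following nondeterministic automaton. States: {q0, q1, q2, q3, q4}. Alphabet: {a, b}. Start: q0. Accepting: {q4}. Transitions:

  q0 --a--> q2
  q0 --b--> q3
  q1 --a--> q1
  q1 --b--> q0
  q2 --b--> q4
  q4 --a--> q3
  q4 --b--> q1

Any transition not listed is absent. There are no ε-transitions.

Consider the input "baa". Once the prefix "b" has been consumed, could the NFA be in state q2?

Start in {q0}.
Read 'b': {q0} → {q3}.
State q2 is not in {q3}.

No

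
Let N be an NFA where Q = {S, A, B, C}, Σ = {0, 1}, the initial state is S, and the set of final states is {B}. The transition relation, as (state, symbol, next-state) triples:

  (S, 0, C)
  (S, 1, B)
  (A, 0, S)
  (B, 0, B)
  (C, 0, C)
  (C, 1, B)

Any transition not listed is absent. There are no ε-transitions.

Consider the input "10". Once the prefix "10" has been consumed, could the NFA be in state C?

No

Start in {S}.
Read '1': {S} → {B}.
Read '0': {B} → {B}.
State C is not in {B}.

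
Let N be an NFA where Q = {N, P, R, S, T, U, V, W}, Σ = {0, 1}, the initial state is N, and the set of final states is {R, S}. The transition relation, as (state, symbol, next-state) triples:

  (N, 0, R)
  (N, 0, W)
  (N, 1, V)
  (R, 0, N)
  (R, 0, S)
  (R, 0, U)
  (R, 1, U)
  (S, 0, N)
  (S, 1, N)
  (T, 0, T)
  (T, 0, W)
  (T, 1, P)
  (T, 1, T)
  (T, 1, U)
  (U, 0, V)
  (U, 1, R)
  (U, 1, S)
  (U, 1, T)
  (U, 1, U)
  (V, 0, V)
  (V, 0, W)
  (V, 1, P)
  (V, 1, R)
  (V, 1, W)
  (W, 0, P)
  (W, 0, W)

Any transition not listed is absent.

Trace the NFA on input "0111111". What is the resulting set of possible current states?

{N, P, R, S, T, U, V, W}

Start in {N}.
Read '0': {N} → {R, W}.
Read '1': {R, W} → {U}.
Read '1': {U} → {R, S, T, U}.
Read '1': {R, S, T, U} → {N, P, R, S, T, U}.
Read '1': {N, P, R, S, T, U} → {N, P, R, S, T, U, V}.
Read '1': {N, P, R, S, T, U, V} → {N, P, R, S, T, U, V, W}.
Read '1': {N, P, R, S, T, U, V, W} → {N, P, R, S, T, U, V, W}.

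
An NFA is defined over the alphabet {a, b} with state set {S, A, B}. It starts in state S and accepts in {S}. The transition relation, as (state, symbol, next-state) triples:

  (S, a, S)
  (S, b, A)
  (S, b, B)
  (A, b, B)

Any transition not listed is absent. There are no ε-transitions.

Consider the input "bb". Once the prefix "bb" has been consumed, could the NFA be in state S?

No

Start in {S}.
Read 'b': S→{A, B}; now {A, B}.
Read 'b': A→{B}, B→∅; now {B}.
State S is not in {B}.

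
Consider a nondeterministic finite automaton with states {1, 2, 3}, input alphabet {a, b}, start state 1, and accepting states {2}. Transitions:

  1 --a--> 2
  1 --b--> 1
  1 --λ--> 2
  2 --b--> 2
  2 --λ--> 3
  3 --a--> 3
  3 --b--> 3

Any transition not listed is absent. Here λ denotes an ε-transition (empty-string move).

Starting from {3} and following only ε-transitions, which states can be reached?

{3}

Begin with {3}.
No ε-moves leave this set, so the closure equals the set itself.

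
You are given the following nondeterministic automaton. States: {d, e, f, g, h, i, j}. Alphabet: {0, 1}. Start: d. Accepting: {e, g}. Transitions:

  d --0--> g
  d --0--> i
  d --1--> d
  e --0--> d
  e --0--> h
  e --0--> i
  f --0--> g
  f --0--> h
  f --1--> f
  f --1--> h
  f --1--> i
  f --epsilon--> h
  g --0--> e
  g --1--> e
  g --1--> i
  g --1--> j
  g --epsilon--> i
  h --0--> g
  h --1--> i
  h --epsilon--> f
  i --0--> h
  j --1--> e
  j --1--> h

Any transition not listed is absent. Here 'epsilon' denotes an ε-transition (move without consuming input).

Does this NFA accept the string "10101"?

Start in {d}.
Read '1': d→{d}; now {d}.
Read '0': d→{g, i}; now {g, i}.
Read '1': g→{e, i, j}, i→∅; now {e, i, j}.
Read '0': e→{d, h, i}, i→{h}, j→∅; union {d, h, i}; ε-closure = {d, f, h, i}.
Read '1': d→{d}, f→{f, h, i}, h→{i}, i→∅; now {d, f, h, i}.
The final set {d, f, h, i} contains no accepting state.

No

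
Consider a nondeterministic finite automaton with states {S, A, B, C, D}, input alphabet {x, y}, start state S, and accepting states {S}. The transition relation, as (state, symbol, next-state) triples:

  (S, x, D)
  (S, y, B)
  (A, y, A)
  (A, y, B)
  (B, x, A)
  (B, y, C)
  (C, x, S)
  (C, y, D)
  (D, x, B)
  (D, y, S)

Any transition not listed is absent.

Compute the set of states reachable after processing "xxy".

Start in {S}.
Read 'x': S→{D}; now {D}.
Read 'x': D→{B}; now {B}.
Read 'y': B→{C}; now {C}.

{C}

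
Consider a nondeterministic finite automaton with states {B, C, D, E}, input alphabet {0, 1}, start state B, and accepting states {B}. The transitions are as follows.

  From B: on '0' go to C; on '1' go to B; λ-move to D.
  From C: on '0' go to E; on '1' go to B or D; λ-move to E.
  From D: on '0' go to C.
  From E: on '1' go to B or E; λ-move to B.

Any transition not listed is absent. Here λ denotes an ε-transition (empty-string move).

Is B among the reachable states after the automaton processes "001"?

Yes

Start: ε-closure({B}) = {B, D}.
Read '0': {B, D} → {B, C, D, E}.
Read '0': {B, C, D, E} → {B, C, D, E}.
Read '1': {B, C, D, E} → {B, D, E}.
State B is in {B, D, E}.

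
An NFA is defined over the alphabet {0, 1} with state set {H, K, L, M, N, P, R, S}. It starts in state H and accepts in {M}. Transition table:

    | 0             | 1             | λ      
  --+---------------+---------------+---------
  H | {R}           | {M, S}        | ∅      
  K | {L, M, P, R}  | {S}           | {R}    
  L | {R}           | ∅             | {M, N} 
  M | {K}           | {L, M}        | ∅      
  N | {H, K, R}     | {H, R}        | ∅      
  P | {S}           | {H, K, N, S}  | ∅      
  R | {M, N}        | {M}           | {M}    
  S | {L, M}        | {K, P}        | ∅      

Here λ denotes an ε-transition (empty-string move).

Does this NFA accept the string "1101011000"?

Yes

Start in {H}.
Read '1': H→{M, S}; now {M, S}.
Read '1': M→{L, M}, S→{K, P}; union {K, L, M, P}; ε-closure = {K, L, M, N, P, R}.
Read '0': K→{L, M, P, R}, L→{R}, M→{K}, N→{H, K, R}, P→{S}, R→{M, N}; now {H, K, L, M, N, P, R, S}.
Read '1': H→{M, S}, K→{S}, L→∅, M→{L, M}, N→{H, R}, P→{H, K, N, S}, R→{M}, S→{K, P}; now {H, K, L, M, N, P, R, S}.
Read '0': H→{R}, K→{L, M, P, R}, L→{R}, M→{K}, N→{H, K, R}, P→{S}, R→{M, N}, S→{L, M}; now {H, K, L, M, N, P, R, S}.
Read '1': H→{M, S}, K→{S}, L→∅, M→{L, M}, N→{H, R}, P→{H, K, N, S}, R→{M}, S→{K, P}; now {H, K, L, M, N, P, R, S}.
Read '1': H→{M, S}, K→{S}, L→∅, M→{L, M}, N→{H, R}, P→{H, K, N, S}, R→{M}, S→{K, P}; now {H, K, L, M, N, P, R, S}.
Read '0': H→{R}, K→{L, M, P, R}, L→{R}, M→{K}, N→{H, K, R}, P→{S}, R→{M, N}, S→{L, M}; now {H, K, L, M, N, P, R, S}.
Read '0': H→{R}, K→{L, M, P, R}, L→{R}, M→{K}, N→{H, K, R}, P→{S}, R→{M, N}, S→{L, M}; now {H, K, L, M, N, P, R, S}.
Read '0': H→{R}, K→{L, M, P, R}, L→{R}, M→{K}, N→{H, K, R}, P→{S}, R→{M, N}, S→{L, M}; now {H, K, L, M, N, P, R, S}.
The final set {H, K, L, M, N, P, R, S} contains the accepting state M.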